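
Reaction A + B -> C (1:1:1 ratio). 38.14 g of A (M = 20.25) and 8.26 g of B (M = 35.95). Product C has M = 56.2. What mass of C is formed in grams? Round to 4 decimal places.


Find moles of each reactant; the smaller value is the limiting reagent in a 1:1:1 reaction, so moles_C equals moles of the limiter.
n_A = mass_A / M_A = 38.14 / 20.25 = 1.883457 mol
n_B = mass_B / M_B = 8.26 / 35.95 = 0.229764 mol
Limiting reagent: B (smaller), n_limiting = 0.229764 mol
mass_C = n_limiting * M_C = 0.229764 * 56.2
mass_C = 12.9127368 g, rounded to 4 dp:

12.9127 g


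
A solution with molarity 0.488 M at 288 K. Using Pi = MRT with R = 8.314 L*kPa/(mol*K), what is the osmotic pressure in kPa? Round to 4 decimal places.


Osmotic pressure (van't Hoff): Pi = M*R*T.
RT = 8.314 * 288 = 2394.432
Pi = 0.488 * 2394.432
Pi = 1168.482816 kPa, rounded to 4 dp:

1168.4828 kPa


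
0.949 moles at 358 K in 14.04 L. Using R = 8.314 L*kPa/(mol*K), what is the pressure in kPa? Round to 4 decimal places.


PV = nRT, solve for P = nRT / V.
nRT = 0.949 * 8.314 * 358 = 2824.615
P = 2824.615 / 14.04
P = 201.18340456 kPa, rounded to 4 dp:

201.1834 kPa


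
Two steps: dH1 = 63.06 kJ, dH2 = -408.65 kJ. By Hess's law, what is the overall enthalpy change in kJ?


Hess's law: enthalpy is a state function, so add the step enthalpies.
dH_total = dH1 + dH2 = 63.06 + (-408.65)
dH_total = -345.59 kJ:

-345.59 kJ


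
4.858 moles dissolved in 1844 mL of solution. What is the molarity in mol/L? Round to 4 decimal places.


Convert volume to liters: V_L = V_mL / 1000.
V_L = 1844 / 1000 = 1.844 L
M = n / V_L = 4.858 / 1.844
M = 2.63449024 mol/L, rounded to 4 dp:

2.6345 mol/L


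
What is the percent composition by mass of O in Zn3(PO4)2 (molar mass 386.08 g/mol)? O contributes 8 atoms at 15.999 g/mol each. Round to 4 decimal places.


pct = 100 * (n_elem * M_elem) / M_total
mass_contribution = 8 * 15.999 = 127.992 g/mol
pct = 100 * 127.992 / 386.08
pct = 33.15167841 %, rounded to 4 dp:

33.1517 %


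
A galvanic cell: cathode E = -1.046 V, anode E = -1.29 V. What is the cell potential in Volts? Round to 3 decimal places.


Standard cell potential: E_cell = E_cathode - E_anode.
E_cell = -1.046 - (-1.29)
E_cell = 0.244 V, rounded to 3 dp:

0.244 V


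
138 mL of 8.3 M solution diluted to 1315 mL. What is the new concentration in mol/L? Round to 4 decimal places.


Dilution: M1*V1 = M2*V2, solve for M2.
M2 = M1*V1 / V2
M2 = 8.3 * 138 / 1315
M2 = 1145.4 / 1315
M2 = 0.87102662 mol/L, rounded to 4 dp:

0.8710 mol/L


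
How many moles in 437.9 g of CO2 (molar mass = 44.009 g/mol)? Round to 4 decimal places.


n = mass / M
n = 437.9 / 44.009
n = 9.95023745 mol, rounded to 4 dp:

9.9502 mol


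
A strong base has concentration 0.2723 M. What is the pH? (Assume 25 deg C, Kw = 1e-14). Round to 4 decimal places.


A strong base dissociates completely, so [OH-] equals the given concentration.
pOH = -log10([OH-]) = -log10(0.2723) = 0.564952
pH = 14 - pOH = 14 - 0.564952
pH = 13.435048, rounded to 4 dp:

13.4350


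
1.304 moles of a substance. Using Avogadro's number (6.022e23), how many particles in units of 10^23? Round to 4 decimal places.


N = n * NA, then divide by 1e23 for the requested units.
N / 1e23 = n * 6.022
N / 1e23 = 1.304 * 6.022
N / 1e23 = 7.852688, rounded to 4 dp:

7.8527


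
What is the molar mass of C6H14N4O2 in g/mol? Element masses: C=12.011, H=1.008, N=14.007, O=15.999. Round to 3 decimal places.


M = sum(count * atomic_mass) over atoms.
M = 6*12.011 + 14*1.008 + 4*14.007 + 2*15.999
M = 72.066 + 14.112 + 56.028 + 31.998
M = 174.204 g/mol, rounded to 3 dp:

174.204 g/mol


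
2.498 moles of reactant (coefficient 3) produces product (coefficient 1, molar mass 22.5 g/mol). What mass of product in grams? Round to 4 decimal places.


Use the coefficient ratio to convert reactant moles to product moles, then multiply by the product's molar mass.
moles_P = moles_R * (coeff_P / coeff_R) = 2.498 * (1/3) = 0.832667
mass_P = moles_P * M_P = 0.832667 * 22.5
mass_P = 18.7350075 g, rounded to 4 dp:

18.7350 g


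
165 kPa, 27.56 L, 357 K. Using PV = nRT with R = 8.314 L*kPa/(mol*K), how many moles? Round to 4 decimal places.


PV = nRT, solve for n = PV / (RT).
PV = 165 * 27.56 = 4547.4
RT = 8.314 * 357 = 2968.098
n = 4547.4 / 2968.098
n = 1.53209227 mol, rounded to 4 dp:

1.5321 mol


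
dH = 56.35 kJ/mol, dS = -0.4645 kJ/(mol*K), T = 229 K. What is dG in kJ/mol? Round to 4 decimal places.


Gibbs: dG = dH - T*dS (consistent units, dS already in kJ/(mol*K)).
T*dS = 229 * -0.4645 = -106.3705
dG = 56.35 - (-106.3705)
dG = 162.7205 kJ/mol, rounded to 4 dp:

162.7205 kJ/mol


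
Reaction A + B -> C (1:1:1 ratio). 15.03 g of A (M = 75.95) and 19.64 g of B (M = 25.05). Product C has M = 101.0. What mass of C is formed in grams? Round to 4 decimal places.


Find moles of each reactant; the smaller value is the limiting reagent in a 1:1:1 reaction, so moles_C equals moles of the limiter.
n_A = mass_A / M_A = 15.03 / 75.95 = 0.197893 mol
n_B = mass_B / M_B = 19.64 / 25.05 = 0.784032 mol
Limiting reagent: A (smaller), n_limiting = 0.197893 mol
mass_C = n_limiting * M_C = 0.197893 * 101.0
mass_C = 19.987193 g, rounded to 4 dp:

19.9872 g


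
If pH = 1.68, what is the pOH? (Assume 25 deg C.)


At 25 deg C, pH + pOH = 14.
pOH = 14 - pH = 14 - 1.68
pOH = 12.32:

12.32


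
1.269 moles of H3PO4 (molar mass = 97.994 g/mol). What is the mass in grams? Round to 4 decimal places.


mass = n * M
mass = 1.269 * 97.994
mass = 124.354386 g, rounded to 4 dp:

124.3544 g


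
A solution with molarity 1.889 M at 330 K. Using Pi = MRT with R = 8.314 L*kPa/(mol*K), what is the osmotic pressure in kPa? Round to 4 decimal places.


Osmotic pressure (van't Hoff): Pi = M*R*T.
RT = 8.314 * 330 = 2743.62
Pi = 1.889 * 2743.62
Pi = 5182.69818 kPa, rounded to 4 dp:

5182.6982 kPa


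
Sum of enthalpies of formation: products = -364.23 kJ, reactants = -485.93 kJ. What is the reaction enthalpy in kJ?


dH_rxn = sum(dH_f products) - sum(dH_f reactants)
dH_rxn = -364.23 - (-485.93)
dH_rxn = 121.7 kJ:

121.70 kJ


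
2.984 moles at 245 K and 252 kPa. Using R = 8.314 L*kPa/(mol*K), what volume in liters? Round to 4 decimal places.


PV = nRT, solve for V = nRT / P.
nRT = 2.984 * 8.314 * 245 = 6078.1991
V = 6078.1991 / 252
V = 24.1198377 L, rounded to 4 dp:

24.1198 L


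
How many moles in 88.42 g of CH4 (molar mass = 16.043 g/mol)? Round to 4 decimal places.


n = mass / M
n = 88.42 / 16.043
n = 5.51143801 mol, rounded to 4 dp:

5.5114 mol


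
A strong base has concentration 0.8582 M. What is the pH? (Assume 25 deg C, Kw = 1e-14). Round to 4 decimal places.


A strong base dissociates completely, so [OH-] equals the given concentration.
pOH = -log10([OH-]) = -log10(0.8582) = 0.066411
pH = 14 - pOH = 14 - 0.066411
pH = 13.933589, rounded to 4 dp:

13.9336


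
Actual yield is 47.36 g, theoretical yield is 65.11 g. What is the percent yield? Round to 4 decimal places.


% yield = 100 * actual / theoretical
% yield = 100 * 47.36 / 65.11
% yield = 72.73844264 %, rounded to 4 dp:

72.7384 %


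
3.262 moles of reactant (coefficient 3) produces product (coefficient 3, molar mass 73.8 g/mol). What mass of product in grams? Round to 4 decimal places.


Use the coefficient ratio to convert reactant moles to product moles, then multiply by the product's molar mass.
moles_P = moles_R * (coeff_P / coeff_R) = 3.262 * (3/3) = 3.262
mass_P = moles_P * M_P = 3.262 * 73.8
mass_P = 240.7356 g, rounded to 4 dp:

240.7356 g


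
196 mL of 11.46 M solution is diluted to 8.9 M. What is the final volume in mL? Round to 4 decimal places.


Dilution: M1*V1 = M2*V2, solve for V2.
V2 = M1*V1 / M2
V2 = 11.46 * 196 / 8.9
V2 = 2246.16 / 8.9
V2 = 252.37752809 mL, rounded to 4 dp:

252.3775 mL


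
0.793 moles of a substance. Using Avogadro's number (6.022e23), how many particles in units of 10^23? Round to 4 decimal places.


N = n * NA, then divide by 1e23 for the requested units.
N / 1e23 = n * 6.022
N / 1e23 = 0.793 * 6.022
N / 1e23 = 4.775446, rounded to 4 dp:

4.7754


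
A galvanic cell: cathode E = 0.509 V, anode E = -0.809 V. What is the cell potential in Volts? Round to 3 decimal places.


Standard cell potential: E_cell = E_cathode - E_anode.
E_cell = 0.509 - (-0.809)
E_cell = 1.318 V, rounded to 3 dp:

1.318 V


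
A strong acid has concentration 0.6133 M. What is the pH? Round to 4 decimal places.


A strong acid dissociates completely, so [H+] equals the given concentration.
pH = -log10([H+]) = -log10(0.6133)
pH = 0.21232704, rounded to 4 dp:

0.2123


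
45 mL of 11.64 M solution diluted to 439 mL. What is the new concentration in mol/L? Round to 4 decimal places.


Dilution: M1*V1 = M2*V2, solve for M2.
M2 = M1*V1 / V2
M2 = 11.64 * 45 / 439
M2 = 523.8 / 439
M2 = 1.19316629 mol/L, rounded to 4 dp:

1.1932 mol/L


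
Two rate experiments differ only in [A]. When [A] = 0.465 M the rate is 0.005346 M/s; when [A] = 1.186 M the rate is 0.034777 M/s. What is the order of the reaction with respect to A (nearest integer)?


Rate is proportional to [A]^n, so rate2/rate1 = ([A]2/[A]1)^n. Take logs to solve for n.
rate2/rate1 = 0.034777 / 0.005346 = 6.5052
[A]2/[A]1 = 1.186 / 0.465 = 2.5505
n = ln(6.5052) / ln(2.5505) = 2.0
Nearest integer order:

2


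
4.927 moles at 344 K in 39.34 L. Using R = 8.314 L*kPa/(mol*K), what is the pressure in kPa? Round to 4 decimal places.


PV = nRT, solve for P = nRT / V.
nRT = 4.927 * 8.314 * 344 = 14091.2988
P = 14091.2988 / 39.34
P = 358.1926487 kPa, rounded to 4 dp:

358.1926 kPa


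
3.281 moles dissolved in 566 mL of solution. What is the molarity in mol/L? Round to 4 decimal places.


Convert volume to liters: V_L = V_mL / 1000.
V_L = 566 / 1000 = 0.566 L
M = n / V_L = 3.281 / 0.566
M = 5.79681979 mol/L, rounded to 4 dp:

5.7968 mol/L


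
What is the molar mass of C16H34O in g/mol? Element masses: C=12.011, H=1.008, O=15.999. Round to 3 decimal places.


M = sum(count * atomic_mass) over atoms.
M = 16*12.011 + 34*1.008 + 1*15.999
M = 192.176 + 34.272 + 15.999
M = 242.447 g/mol, rounded to 3 dp:

242.447 g/mol


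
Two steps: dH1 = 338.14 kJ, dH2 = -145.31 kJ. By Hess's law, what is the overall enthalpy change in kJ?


Hess's law: enthalpy is a state function, so add the step enthalpies.
dH_total = dH1 + dH2 = 338.14 + (-145.31)
dH_total = 192.83 kJ:

192.83 kJ


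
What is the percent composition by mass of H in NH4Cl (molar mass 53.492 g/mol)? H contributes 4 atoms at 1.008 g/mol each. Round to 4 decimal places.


pct = 100 * (n_elem * M_elem) / M_total
mass_contribution = 4 * 1.008 = 4.032 g/mol
pct = 100 * 4.032 / 53.492
pct = 7.53757571 %, rounded to 4 dp:

7.5376 %


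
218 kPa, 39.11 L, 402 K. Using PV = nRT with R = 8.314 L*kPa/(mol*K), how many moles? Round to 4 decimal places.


PV = nRT, solve for n = PV / (RT).
PV = 218 * 39.11 = 8525.98
RT = 8.314 * 402 = 3342.228
n = 8525.98 / 3342.228
n = 2.55098695 mol, rounded to 4 dp:

2.5510 mol


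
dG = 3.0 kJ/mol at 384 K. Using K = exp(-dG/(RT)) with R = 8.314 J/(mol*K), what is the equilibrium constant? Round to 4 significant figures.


dG is in kJ/mol; multiply by 1000 to match R in J/(mol*K).
RT = 8.314 * 384 = 3192.576 J/mol
exponent = -dG*1000 / (RT) = -(3.0*1000) / 3192.576 = -0.93968006
K = exp(-0.93968006)
K = 0.39075283, rounded to 4 significant figures:

0.3908


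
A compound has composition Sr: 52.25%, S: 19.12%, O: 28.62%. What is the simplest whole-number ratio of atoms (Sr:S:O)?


Assume 100 g of compound, divide each mass% by atomic mass to get moles, then normalize by the smallest to get a raw atom ratio.
Moles per 100 g: Sr: 52.25/87.62 = 0.5963, S: 19.12/32.065 = 0.5963, O: 28.62/15.999 = 1.7889
Raw ratio (divide by min = 0.5963): Sr: 1.0, S: 1.0, O: 3.0
Multiply by 1 to clear fractions: Sr: 1.0 ~= 1, S: 1.0 ~= 1, O: 3.0 ~= 3
Reduce by GCD to get the simplest whole-number ratio:

1:1:3


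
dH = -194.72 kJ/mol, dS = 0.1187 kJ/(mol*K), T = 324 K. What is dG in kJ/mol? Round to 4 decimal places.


Gibbs: dG = dH - T*dS (consistent units, dS already in kJ/(mol*K)).
T*dS = 324 * 0.1187 = 38.4588
dG = -194.72 - (38.4588)
dG = -233.1788 kJ/mol, rounded to 4 dp:

-233.1788 kJ/mol


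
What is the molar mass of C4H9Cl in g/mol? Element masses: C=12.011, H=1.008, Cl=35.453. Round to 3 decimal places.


M = sum(count * atomic_mass) over atoms.
M = 4*12.011 + 9*1.008 + 1*35.453
M = 48.044 + 9.072 + 35.453
M = 92.569 g/mol, rounded to 3 dp:

92.569 g/mol


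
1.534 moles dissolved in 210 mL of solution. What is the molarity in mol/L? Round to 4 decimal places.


Convert volume to liters: V_L = V_mL / 1000.
V_L = 210 / 1000 = 0.21 L
M = n / V_L = 1.534 / 0.21
M = 7.3047619 mol/L, rounded to 4 dp:

7.3048 mol/L


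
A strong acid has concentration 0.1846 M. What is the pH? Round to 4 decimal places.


A strong acid dissociates completely, so [H+] equals the given concentration.
pH = -log10([H+]) = -log10(0.1846)
pH = 0.7337683, rounded to 4 dp:

0.7338


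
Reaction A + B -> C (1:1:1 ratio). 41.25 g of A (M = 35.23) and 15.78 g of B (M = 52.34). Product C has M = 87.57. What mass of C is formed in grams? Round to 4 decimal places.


Find moles of each reactant; the smaller value is the limiting reagent in a 1:1:1 reaction, so moles_C equals moles of the limiter.
n_A = mass_A / M_A = 41.25 / 35.23 = 1.170877 mol
n_B = mass_B / M_B = 15.78 / 52.34 = 0.30149 mol
Limiting reagent: B (smaller), n_limiting = 0.30149 mol
mass_C = n_limiting * M_C = 0.30149 * 87.57
mass_C = 26.4014793 g, rounded to 4 dp:

26.4015 g


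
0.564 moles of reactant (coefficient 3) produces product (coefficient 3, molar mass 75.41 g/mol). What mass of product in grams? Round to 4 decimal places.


Use the coefficient ratio to convert reactant moles to product moles, then multiply by the product's molar mass.
moles_P = moles_R * (coeff_P / coeff_R) = 0.564 * (3/3) = 0.564
mass_P = moles_P * M_P = 0.564 * 75.41
mass_P = 42.53124 g, rounded to 4 dp:

42.5312 g


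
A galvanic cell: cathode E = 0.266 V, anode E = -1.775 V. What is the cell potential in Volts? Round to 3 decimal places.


Standard cell potential: E_cell = E_cathode - E_anode.
E_cell = 0.266 - (-1.775)
E_cell = 2.041 V, rounded to 3 dp:

2.041 V


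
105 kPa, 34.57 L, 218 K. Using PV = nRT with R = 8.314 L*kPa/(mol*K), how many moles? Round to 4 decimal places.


PV = nRT, solve for n = PV / (RT).
PV = 105 * 34.57 = 3629.85
RT = 8.314 * 218 = 1812.452
n = 3629.85 / 1812.452
n = 2.0027289 mol, rounded to 4 dp:

2.0027 mol


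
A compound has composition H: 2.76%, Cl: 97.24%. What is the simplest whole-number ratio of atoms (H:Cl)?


Assume 100 g of compound, divide each mass% by atomic mass to get moles, then normalize by the smallest to get a raw atom ratio.
Moles per 100 g: H: 2.76/1.008 = 2.7381, Cl: 97.24/35.453 = 2.7428
Raw ratio (divide by min = 2.7381): H: 1.0, Cl: 1.002
Multiply by 1 to clear fractions: H: 1.0 ~= 1, Cl: 1.002 ~= 1
Reduce by GCD to get the simplest whole-number ratio:

1:1


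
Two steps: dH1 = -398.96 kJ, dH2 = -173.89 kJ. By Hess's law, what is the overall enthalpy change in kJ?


Hess's law: enthalpy is a state function, so add the step enthalpies.
dH_total = dH1 + dH2 = -398.96 + (-173.89)
dH_total = -572.85 kJ:

-572.85 kJ


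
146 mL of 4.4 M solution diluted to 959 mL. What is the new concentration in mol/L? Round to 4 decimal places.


Dilution: M1*V1 = M2*V2, solve for M2.
M2 = M1*V1 / V2
M2 = 4.4 * 146 / 959
M2 = 642.4 / 959
M2 = 0.66986444 mol/L, rounded to 4 dp:

0.6699 mol/L


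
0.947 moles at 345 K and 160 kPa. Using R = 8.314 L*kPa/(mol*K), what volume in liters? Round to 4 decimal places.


PV = nRT, solve for V = nRT / P.
nRT = 0.947 * 8.314 * 345 = 2716.3085
V = 2716.3085 / 160
V = 16.97692813 L, rounded to 4 dp:

16.9769 L


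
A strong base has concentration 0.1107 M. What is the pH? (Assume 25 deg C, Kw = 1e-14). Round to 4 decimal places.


A strong base dissociates completely, so [OH-] equals the given concentration.
pOH = -log10([OH-]) = -log10(0.1107) = 0.955852
pH = 14 - pOH = 14 - 0.955852
pH = 13.044148, rounded to 4 dp:

13.0441


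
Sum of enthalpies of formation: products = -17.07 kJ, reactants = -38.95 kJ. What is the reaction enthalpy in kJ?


dH_rxn = sum(dH_f products) - sum(dH_f reactants)
dH_rxn = -17.07 - (-38.95)
dH_rxn = 21.88 kJ:

21.88 kJ


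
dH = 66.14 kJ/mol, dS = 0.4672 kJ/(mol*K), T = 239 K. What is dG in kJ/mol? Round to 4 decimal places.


Gibbs: dG = dH - T*dS (consistent units, dS already in kJ/(mol*K)).
T*dS = 239 * 0.4672 = 111.6608
dG = 66.14 - (111.6608)
dG = -45.5208 kJ/mol, rounded to 4 dp:

-45.5208 kJ/mol


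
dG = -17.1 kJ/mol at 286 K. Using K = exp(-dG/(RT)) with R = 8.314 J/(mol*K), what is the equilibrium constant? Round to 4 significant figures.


dG is in kJ/mol; multiply by 1000 to match R in J/(mol*K).
RT = 8.314 * 286 = 2377.804 J/mol
exponent = -dG*1000 / (RT) = -(-17.1*1000) / 2377.804 = 7.19150948
K = exp(7.19150948)
K = 1328.1064, rounded to 4 significant figures:

1328


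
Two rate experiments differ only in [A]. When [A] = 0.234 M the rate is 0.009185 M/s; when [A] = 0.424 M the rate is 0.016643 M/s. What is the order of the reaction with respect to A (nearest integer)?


Rate is proportional to [A]^n, so rate2/rate1 = ([A]2/[A]1)^n. Take logs to solve for n.
rate2/rate1 = 0.016643 / 0.009185 = 1.812
[A]2/[A]1 = 0.424 / 0.234 = 1.812
n = ln(1.812) / ln(1.812) = 1.0
Nearest integer order:

1


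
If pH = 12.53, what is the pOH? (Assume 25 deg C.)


At 25 deg C, pH + pOH = 14.
pOH = 14 - pH = 14 - 12.53
pOH = 1.47:

1.47


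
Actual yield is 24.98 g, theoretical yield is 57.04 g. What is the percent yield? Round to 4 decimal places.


% yield = 100 * actual / theoretical
% yield = 100 * 24.98 / 57.04
% yield = 43.79382889 %, rounded to 4 dp:

43.7938 %


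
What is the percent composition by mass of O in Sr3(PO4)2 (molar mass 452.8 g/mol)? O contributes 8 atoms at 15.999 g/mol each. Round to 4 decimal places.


pct = 100 * (n_elem * M_elem) / M_total
mass_contribution = 8 * 15.999 = 127.992 g/mol
pct = 100 * 127.992 / 452.8
pct = 28.26678445 %, rounded to 4 dp:

28.2668 %


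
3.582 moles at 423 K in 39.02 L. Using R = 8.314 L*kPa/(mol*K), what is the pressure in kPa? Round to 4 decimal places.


PV = nRT, solve for P = nRT / V.
nRT = 3.582 * 8.314 * 423 = 12597.2564
P = 12597.2564 / 39.02
P = 322.84101486 kPa, rounded to 4 dp:

322.8410 kPa


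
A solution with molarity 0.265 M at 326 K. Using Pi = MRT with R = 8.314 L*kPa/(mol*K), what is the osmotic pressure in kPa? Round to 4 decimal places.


Osmotic pressure (van't Hoff): Pi = M*R*T.
RT = 8.314 * 326 = 2710.364
Pi = 0.265 * 2710.364
Pi = 718.24646 kPa, rounded to 4 dp:

718.2465 kPa


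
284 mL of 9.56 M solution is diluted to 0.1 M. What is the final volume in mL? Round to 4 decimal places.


Dilution: M1*V1 = M2*V2, solve for V2.
V2 = M1*V1 / M2
V2 = 9.56 * 284 / 0.1
V2 = 2715.04 / 0.1
V2 = 27150.4 mL, rounded to 4 dp:

27150.4000 mL


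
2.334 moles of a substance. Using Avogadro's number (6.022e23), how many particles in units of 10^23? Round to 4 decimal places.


N = n * NA, then divide by 1e23 for the requested units.
N / 1e23 = n * 6.022
N / 1e23 = 2.334 * 6.022
N / 1e23 = 14.055348, rounded to 4 dp:

14.0553


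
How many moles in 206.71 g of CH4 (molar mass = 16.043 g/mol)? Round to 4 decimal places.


n = mass / M
n = 206.71 / 16.043
n = 12.88474724 mol, rounded to 4 dp:

12.8847 mol


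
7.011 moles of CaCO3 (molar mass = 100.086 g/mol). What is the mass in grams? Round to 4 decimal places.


mass = n * M
mass = 7.011 * 100.086
mass = 701.702946 g, rounded to 4 dp:

701.7029 g


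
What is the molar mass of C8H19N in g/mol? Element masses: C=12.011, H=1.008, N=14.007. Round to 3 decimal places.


M = sum(count * atomic_mass) over atoms.
M = 8*12.011 + 19*1.008 + 1*14.007
M = 96.088 + 19.152 + 14.007
M = 129.247 g/mol, rounded to 3 dp:

129.247 g/mol


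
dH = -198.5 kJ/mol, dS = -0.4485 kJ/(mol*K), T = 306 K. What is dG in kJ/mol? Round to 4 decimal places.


Gibbs: dG = dH - T*dS (consistent units, dS already in kJ/(mol*K)).
T*dS = 306 * -0.4485 = -137.241
dG = -198.5 - (-137.241)
dG = -61.259 kJ/mol, rounded to 4 dp:

-61.2590 kJ/mol


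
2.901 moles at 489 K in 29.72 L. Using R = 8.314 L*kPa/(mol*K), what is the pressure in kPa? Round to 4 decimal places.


PV = nRT, solve for P = nRT / V.
nRT = 2.901 * 8.314 * 489 = 11794.1489
P = 11794.1489 / 29.72
P = 396.8421568 kPa, rounded to 4 dp:

396.8422 kPa


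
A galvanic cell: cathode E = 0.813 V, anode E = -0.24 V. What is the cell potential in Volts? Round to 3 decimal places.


Standard cell potential: E_cell = E_cathode - E_anode.
E_cell = 0.813 - (-0.24)
E_cell = 1.053 V, rounded to 3 dp:

1.053 V


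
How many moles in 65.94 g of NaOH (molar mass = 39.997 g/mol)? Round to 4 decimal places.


n = mass / M
n = 65.94 / 39.997
n = 1.64862365 mol, rounded to 4 dp:

1.6486 mol


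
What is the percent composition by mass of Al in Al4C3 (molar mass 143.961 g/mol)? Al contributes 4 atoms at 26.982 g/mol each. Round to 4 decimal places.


pct = 100 * (n_elem * M_elem) / M_total
mass_contribution = 4 * 26.982 = 107.928 g/mol
pct = 100 * 107.928 / 143.961
pct = 74.97030446 %, rounded to 4 dp:

74.9703 %


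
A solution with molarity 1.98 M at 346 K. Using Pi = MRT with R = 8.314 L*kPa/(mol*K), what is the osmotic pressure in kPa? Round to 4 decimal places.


Osmotic pressure (van't Hoff): Pi = M*R*T.
RT = 8.314 * 346 = 2876.644
Pi = 1.98 * 2876.644
Pi = 5695.75512 kPa, rounded to 4 dp:

5695.7551 kPa


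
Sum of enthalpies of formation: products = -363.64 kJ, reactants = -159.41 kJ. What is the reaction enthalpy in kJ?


dH_rxn = sum(dH_f products) - sum(dH_f reactants)
dH_rxn = -363.64 - (-159.41)
dH_rxn = -204.23 kJ:

-204.23 kJ


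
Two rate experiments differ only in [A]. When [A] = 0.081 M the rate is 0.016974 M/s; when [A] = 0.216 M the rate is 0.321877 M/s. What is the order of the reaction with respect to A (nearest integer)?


Rate is proportional to [A]^n, so rate2/rate1 = ([A]2/[A]1)^n. Take logs to solve for n.
rate2/rate1 = 0.321877 / 0.016974 = 18.9629
[A]2/[A]1 = 0.216 / 0.081 = 2.6667
n = ln(18.9629) / ln(2.6667) = 3.0
Nearest integer order:

3


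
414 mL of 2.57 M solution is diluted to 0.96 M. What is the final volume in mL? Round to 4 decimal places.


Dilution: M1*V1 = M2*V2, solve for V2.
V2 = M1*V1 / M2
V2 = 2.57 * 414 / 0.96
V2 = 1063.98 / 0.96
V2 = 1108.3125 mL, rounded to 4 dp:

1108.3125 mL


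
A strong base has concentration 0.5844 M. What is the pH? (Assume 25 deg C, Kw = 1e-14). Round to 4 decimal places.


A strong base dissociates completely, so [OH-] equals the given concentration.
pOH = -log10([OH-]) = -log10(0.5844) = 0.23329
pH = 14 - pOH = 14 - 0.23329
pH = 13.76671, rounded to 4 dp:

13.7667


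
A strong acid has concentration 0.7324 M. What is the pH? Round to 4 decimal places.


A strong acid dissociates completely, so [H+] equals the given concentration.
pH = -log10([H+]) = -log10(0.7324)
pH = 0.13525166, rounded to 4 dp:

0.1353


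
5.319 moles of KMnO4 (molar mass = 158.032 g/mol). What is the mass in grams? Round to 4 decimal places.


mass = n * M
mass = 5.319 * 158.032
mass = 840.572208 g, rounded to 4 dp:

840.5722 g


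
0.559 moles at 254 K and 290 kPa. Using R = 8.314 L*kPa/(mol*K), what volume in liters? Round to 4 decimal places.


PV = nRT, solve for V = nRT / P.
nRT = 0.559 * 8.314 * 254 = 1180.4716
V = 1180.4716 / 290
V = 4.07059172 L, rounded to 4 dp:

4.0706 L


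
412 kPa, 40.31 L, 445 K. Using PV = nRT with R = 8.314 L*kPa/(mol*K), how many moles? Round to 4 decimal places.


PV = nRT, solve for n = PV / (RT).
PV = 412 * 40.31 = 16607.72
RT = 8.314 * 445 = 3699.73
n = 16607.72 / 3699.73
n = 4.48890054 mol, rounded to 4 dp:

4.4889 mol


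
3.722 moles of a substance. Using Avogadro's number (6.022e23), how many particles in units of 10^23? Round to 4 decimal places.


N = n * NA, then divide by 1e23 for the requested units.
N / 1e23 = n * 6.022
N / 1e23 = 3.722 * 6.022
N / 1e23 = 22.413884, rounded to 4 dp:

22.4139


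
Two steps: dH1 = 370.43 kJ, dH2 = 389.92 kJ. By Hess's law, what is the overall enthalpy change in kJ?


Hess's law: enthalpy is a state function, so add the step enthalpies.
dH_total = dH1 + dH2 = 370.43 + (389.92)
dH_total = 760.35 kJ:

760.35 kJ


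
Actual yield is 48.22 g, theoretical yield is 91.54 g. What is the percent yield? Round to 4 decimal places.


% yield = 100 * actual / theoretical
% yield = 100 * 48.22 / 91.54
% yield = 52.67642561 %, rounded to 4 dp:

52.6764 %


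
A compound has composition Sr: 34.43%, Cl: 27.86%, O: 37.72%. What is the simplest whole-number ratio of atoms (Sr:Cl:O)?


Assume 100 g of compound, divide each mass% by atomic mass to get moles, then normalize by the smallest to get a raw atom ratio.
Moles per 100 g: Sr: 34.43/87.62 = 0.3929, Cl: 27.86/35.453 = 0.7858, O: 37.72/15.999 = 2.3576
Raw ratio (divide by min = 0.3929): Sr: 1.0, Cl: 2.0, O: 6.0
Multiply by 1 to clear fractions: Sr: 1.0 ~= 1, Cl: 2.0 ~= 2, O: 6.0 ~= 6
Reduce by GCD to get the simplest whole-number ratio:

1:2:6


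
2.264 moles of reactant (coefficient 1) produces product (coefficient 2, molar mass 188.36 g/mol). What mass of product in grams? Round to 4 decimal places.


Use the coefficient ratio to convert reactant moles to product moles, then multiply by the product's molar mass.
moles_P = moles_R * (coeff_P / coeff_R) = 2.264 * (2/1) = 4.528
mass_P = moles_P * M_P = 4.528 * 188.36
mass_P = 852.89408 g, rounded to 4 dp:

852.8941 g


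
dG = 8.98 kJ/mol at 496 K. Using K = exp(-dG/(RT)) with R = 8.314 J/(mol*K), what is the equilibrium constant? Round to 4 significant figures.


dG is in kJ/mol; multiply by 1000 to match R in J/(mol*K).
RT = 8.314 * 496 = 4123.744 J/mol
exponent = -dG*1000 / (RT) = -(8.98*1000) / 4123.744 = -2.17763275
K = exp(-2.17763275)
K = 0.11330945, rounded to 4 significant figures:

0.1133


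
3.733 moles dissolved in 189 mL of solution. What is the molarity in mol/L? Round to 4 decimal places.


Convert volume to liters: V_L = V_mL / 1000.
V_L = 189 / 1000 = 0.189 L
M = n / V_L = 3.733 / 0.189
M = 19.75132275 mol/L, rounded to 4 dp:

19.7513 mol/L


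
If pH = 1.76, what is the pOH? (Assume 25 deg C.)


At 25 deg C, pH + pOH = 14.
pOH = 14 - pH = 14 - 1.76
pOH = 12.24:

12.24


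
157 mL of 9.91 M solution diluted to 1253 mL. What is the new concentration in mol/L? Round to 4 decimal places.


Dilution: M1*V1 = M2*V2, solve for M2.
M2 = M1*V1 / V2
M2 = 9.91 * 157 / 1253
M2 = 1555.87 / 1253
M2 = 1.24171588 mol/L, rounded to 4 dp:

1.2417 mol/L


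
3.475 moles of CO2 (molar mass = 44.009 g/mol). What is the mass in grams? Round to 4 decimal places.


mass = n * M
mass = 3.475 * 44.009
mass = 152.931275 g, rounded to 4 dp:

152.9313 g


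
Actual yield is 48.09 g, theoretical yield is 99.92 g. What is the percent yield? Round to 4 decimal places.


% yield = 100 * actual / theoretical
% yield = 100 * 48.09 / 99.92
% yield = 48.1285028 %, rounded to 4 dp:

48.1285 %


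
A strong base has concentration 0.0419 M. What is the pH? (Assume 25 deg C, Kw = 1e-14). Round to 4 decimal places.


A strong base dissociates completely, so [OH-] equals the given concentration.
pOH = -log10([OH-]) = -log10(0.0419) = 1.377786
pH = 14 - pOH = 14 - 1.377786
pH = 12.622214, rounded to 4 dp:

12.6222


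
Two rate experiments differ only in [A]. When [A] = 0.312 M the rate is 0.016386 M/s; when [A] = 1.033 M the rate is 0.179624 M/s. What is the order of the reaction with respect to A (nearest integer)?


Rate is proportional to [A]^n, so rate2/rate1 = ([A]2/[A]1)^n. Take logs to solve for n.
rate2/rate1 = 0.179624 / 0.016386 = 10.962
[A]2/[A]1 = 1.033 / 0.312 = 3.3109
n = ln(10.962) / ln(3.3109) = 2.0
Nearest integer order:

2


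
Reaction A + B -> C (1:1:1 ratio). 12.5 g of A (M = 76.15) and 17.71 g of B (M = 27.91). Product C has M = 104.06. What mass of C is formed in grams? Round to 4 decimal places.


Find moles of each reactant; the smaller value is the limiting reagent in a 1:1:1 reaction, so moles_C equals moles of the limiter.
n_A = mass_A / M_A = 12.5 / 76.15 = 0.16415 mol
n_B = mass_B / M_B = 17.71 / 27.91 = 0.63454 mol
Limiting reagent: A (smaller), n_limiting = 0.16415 mol
mass_C = n_limiting * M_C = 0.16415 * 104.06
mass_C = 17.081449 g, rounded to 4 dp:

17.0814 g


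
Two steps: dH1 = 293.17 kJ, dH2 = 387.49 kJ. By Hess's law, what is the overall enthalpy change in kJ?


Hess's law: enthalpy is a state function, so add the step enthalpies.
dH_total = dH1 + dH2 = 293.17 + (387.49)
dH_total = 680.66 kJ:

680.66 kJ


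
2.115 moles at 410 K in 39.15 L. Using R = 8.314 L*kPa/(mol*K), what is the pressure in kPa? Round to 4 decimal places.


PV = nRT, solve for P = nRT / V.
nRT = 2.115 * 8.314 * 410 = 7209.4851
P = 7209.4851 / 39.15
P = 184.15032184 kPa, rounded to 4 dp:

184.1503 kPa


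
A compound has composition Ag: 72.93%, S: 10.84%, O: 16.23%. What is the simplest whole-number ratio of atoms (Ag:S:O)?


Assume 100 g of compound, divide each mass% by atomic mass to get moles, then normalize by the smallest to get a raw atom ratio.
Moles per 100 g: Ag: 72.93/107.868 = 0.6761, S: 10.84/32.065 = 0.3381, O: 16.23/15.999 = 1.0144
Raw ratio (divide by min = 0.3381): Ag: 2.0, S: 1.0, O: 3.001
Multiply by 1 to clear fractions: Ag: 2.0 ~= 2, S: 1.0 ~= 1, O: 3.001 ~= 3
Reduce by GCD to get the simplest whole-number ratio:

2:1:3


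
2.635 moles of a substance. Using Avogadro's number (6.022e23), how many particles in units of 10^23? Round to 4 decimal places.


N = n * NA, then divide by 1e23 for the requested units.
N / 1e23 = n * 6.022
N / 1e23 = 2.635 * 6.022
N / 1e23 = 15.86797, rounded to 4 dp:

15.8680


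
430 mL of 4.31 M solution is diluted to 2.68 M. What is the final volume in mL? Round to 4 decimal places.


Dilution: M1*V1 = M2*V2, solve for V2.
V2 = M1*V1 / M2
V2 = 4.31 * 430 / 2.68
V2 = 1853.3 / 2.68
V2 = 691.52985075 mL, rounded to 4 dp:

691.5299 mL


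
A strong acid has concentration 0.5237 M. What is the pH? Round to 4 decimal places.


A strong acid dissociates completely, so [H+] equals the given concentration.
pH = -log10([H+]) = -log10(0.5237)
pH = 0.28091743, rounded to 4 dp:

0.2809


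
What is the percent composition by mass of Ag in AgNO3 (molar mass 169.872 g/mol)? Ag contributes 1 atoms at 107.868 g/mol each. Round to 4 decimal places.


pct = 100 * (n_elem * M_elem) / M_total
mass_contribution = 1 * 107.868 = 107.868 g/mol
pct = 100 * 107.868 / 169.872
pct = 63.49957615 %, rounded to 4 dp:

63.4996 %


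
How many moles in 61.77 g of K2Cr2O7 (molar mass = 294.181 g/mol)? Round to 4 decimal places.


n = mass / M
n = 61.77 / 294.181
n = 0.20997277 mol, rounded to 4 dp:

0.2100 mol


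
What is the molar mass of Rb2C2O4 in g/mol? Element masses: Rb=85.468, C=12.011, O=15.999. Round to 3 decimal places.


M = sum(count * atomic_mass) over atoms.
M = 2*85.468 + 2*12.011 + 4*15.999
M = 170.936 + 24.022 + 63.996
M = 258.954 g/mol, rounded to 3 dp:

258.954 g/mol


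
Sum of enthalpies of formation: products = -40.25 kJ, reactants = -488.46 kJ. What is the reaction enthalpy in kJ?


dH_rxn = sum(dH_f products) - sum(dH_f reactants)
dH_rxn = -40.25 - (-488.46)
dH_rxn = 448.21 kJ:

448.21 kJ


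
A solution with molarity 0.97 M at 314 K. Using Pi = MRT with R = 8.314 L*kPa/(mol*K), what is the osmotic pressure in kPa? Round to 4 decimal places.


Osmotic pressure (van't Hoff): Pi = M*R*T.
RT = 8.314 * 314 = 2610.596
Pi = 0.97 * 2610.596
Pi = 2532.27812 kPa, rounded to 4 dp:

2532.2781 kPa


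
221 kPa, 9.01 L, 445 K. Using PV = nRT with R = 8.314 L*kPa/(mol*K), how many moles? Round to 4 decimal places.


PV = nRT, solve for n = PV / (RT).
PV = 221 * 9.01 = 1991.21
RT = 8.314 * 445 = 3699.73
n = 1991.21 / 3699.73
n = 0.53820414 mol, rounded to 4 dp:

0.5382 mol


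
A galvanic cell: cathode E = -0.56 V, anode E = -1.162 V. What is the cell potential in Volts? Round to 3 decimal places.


Standard cell potential: E_cell = E_cathode - E_anode.
E_cell = -0.56 - (-1.162)
E_cell = 0.602 V, rounded to 3 dp:

0.602 V


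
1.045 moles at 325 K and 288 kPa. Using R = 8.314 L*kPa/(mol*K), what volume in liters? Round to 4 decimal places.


PV = nRT, solve for V = nRT / P.
nRT = 1.045 * 8.314 * 325 = 2823.6422
V = 2823.6422 / 288
V = 9.80431319 L, rounded to 4 dp:

9.8043 L


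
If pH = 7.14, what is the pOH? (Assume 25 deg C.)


At 25 deg C, pH + pOH = 14.
pOH = 14 - pH = 14 - 7.14
pOH = 6.86:

6.86


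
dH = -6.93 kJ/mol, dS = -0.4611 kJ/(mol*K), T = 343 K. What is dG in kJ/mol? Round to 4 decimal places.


Gibbs: dG = dH - T*dS (consistent units, dS already in kJ/(mol*K)).
T*dS = 343 * -0.4611 = -158.1573
dG = -6.93 - (-158.1573)
dG = 151.2273 kJ/mol, rounded to 4 dp:

151.2273 kJ/mol


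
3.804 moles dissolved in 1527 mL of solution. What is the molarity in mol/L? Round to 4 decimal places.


Convert volume to liters: V_L = V_mL / 1000.
V_L = 1527 / 1000 = 1.527 L
M = n / V_L = 3.804 / 1.527
M = 2.49115914 mol/L, rounded to 4 dp:

2.4912 mol/L


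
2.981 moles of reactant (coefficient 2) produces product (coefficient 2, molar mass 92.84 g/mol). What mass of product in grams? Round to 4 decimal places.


Use the coefficient ratio to convert reactant moles to product moles, then multiply by the product's molar mass.
moles_P = moles_R * (coeff_P / coeff_R) = 2.981 * (2/2) = 2.981
mass_P = moles_P * M_P = 2.981 * 92.84
mass_P = 276.75604 g, rounded to 4 dp:

276.7560 g


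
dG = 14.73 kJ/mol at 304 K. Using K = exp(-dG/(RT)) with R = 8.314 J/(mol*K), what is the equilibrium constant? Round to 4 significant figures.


dG is in kJ/mol; multiply by 1000 to match R in J/(mol*K).
RT = 8.314 * 304 = 2527.456 J/mol
exponent = -dG*1000 / (RT) = -(14.73*1000) / 2527.456 = -5.82799463
K = exp(-5.82799463)
K = 0.0029439748, rounded to 4 significant figures:

0.002944


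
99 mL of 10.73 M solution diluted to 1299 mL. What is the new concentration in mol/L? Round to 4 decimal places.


Dilution: M1*V1 = M2*V2, solve for M2.
M2 = M1*V1 / V2
M2 = 10.73 * 99 / 1299
M2 = 1062.27 / 1299
M2 = 0.81775982 mol/L, rounded to 4 dp:

0.8178 mol/L


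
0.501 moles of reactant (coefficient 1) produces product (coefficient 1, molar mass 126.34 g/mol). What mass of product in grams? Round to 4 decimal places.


Use the coefficient ratio to convert reactant moles to product moles, then multiply by the product's molar mass.
moles_P = moles_R * (coeff_P / coeff_R) = 0.501 * (1/1) = 0.501
mass_P = moles_P * M_P = 0.501 * 126.34
mass_P = 63.29634 g, rounded to 4 dp:

63.2963 g


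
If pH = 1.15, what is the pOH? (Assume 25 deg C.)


At 25 deg C, pH + pOH = 14.
pOH = 14 - pH = 14 - 1.15
pOH = 12.85:

12.85


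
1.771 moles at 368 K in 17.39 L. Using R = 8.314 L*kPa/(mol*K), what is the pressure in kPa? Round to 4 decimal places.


PV = nRT, solve for P = nRT / V.
nRT = 1.771 * 8.314 * 368 = 5418.4666
P = 5418.4666 / 17.39
P = 311.58519839 kPa, rounded to 4 dp:

311.5852 kPa


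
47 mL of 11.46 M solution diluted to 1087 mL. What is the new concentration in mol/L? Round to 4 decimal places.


Dilution: M1*V1 = M2*V2, solve for M2.
M2 = M1*V1 / V2
M2 = 11.46 * 47 / 1087
M2 = 538.62 / 1087
M2 = 0.49551058 mol/L, rounded to 4 dp:

0.4955 mol/L


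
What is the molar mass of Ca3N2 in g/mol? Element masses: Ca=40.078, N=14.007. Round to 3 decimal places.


M = sum(count * atomic_mass) over atoms.
M = 3*40.078 + 2*14.007
M = 120.234 + 28.014
M = 148.248 g/mol, rounded to 3 dp:

148.248 g/mol


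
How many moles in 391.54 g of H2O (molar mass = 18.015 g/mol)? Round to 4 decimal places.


n = mass / M
n = 391.54 / 18.015
n = 21.73411046 mol, rounded to 4 dp:

21.7341 mol


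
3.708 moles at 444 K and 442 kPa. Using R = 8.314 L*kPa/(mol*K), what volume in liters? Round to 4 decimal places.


PV = nRT, solve for V = nRT / P.
nRT = 3.708 * 8.314 * 444 = 13687.7705
V = 13687.7705 / 442
V = 30.96780656 L, rounded to 4 dp:

30.9678 L


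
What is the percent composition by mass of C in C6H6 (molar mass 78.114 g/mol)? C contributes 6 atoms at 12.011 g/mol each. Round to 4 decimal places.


pct = 100 * (n_elem * M_elem) / M_total
mass_contribution = 6 * 12.011 = 72.066 g/mol
pct = 100 * 72.066 / 78.114
pct = 92.25746985 %, rounded to 4 dp:

92.2575 %


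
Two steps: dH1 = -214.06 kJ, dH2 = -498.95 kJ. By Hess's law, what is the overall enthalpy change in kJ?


Hess's law: enthalpy is a state function, so add the step enthalpies.
dH_total = dH1 + dH2 = -214.06 + (-498.95)
dH_total = -713.01 kJ:

-713.01 kJ


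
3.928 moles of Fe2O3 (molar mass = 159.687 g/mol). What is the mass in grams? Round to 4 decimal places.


mass = n * M
mass = 3.928 * 159.687
mass = 627.250536 g, rounded to 4 dp:

627.2505 g


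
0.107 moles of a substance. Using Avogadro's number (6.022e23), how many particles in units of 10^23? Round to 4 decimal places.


N = n * NA, then divide by 1e23 for the requested units.
N / 1e23 = n * 6.022
N / 1e23 = 0.107 * 6.022
N / 1e23 = 0.644354, rounded to 4 dp:

0.6444


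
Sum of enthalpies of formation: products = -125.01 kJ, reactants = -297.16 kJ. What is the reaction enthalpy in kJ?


dH_rxn = sum(dH_f products) - sum(dH_f reactants)
dH_rxn = -125.01 - (-297.16)
dH_rxn = 172.15 kJ:

172.15 kJ


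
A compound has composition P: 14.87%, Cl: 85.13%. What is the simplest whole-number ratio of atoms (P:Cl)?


Assume 100 g of compound, divide each mass% by atomic mass to get moles, then normalize by the smallest to get a raw atom ratio.
Moles per 100 g: P: 14.87/30.974 = 0.4801, Cl: 85.13/35.453 = 2.4012
Raw ratio (divide by min = 0.4801): P: 1.0, Cl: 5.002
Multiply by 1 to clear fractions: P: 1.0 ~= 1, Cl: 5.002 ~= 5
Reduce by GCD to get the simplest whole-number ratio:

1:5


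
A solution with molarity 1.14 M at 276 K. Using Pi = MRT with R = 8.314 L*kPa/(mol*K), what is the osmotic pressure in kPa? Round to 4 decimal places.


Osmotic pressure (van't Hoff): Pi = M*R*T.
RT = 8.314 * 276 = 2294.664
Pi = 1.14 * 2294.664
Pi = 2615.91696 kPa, rounded to 4 dp:

2615.9170 kPa


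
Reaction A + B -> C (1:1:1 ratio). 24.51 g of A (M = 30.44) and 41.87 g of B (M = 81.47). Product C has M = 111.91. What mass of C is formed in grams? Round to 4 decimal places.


Find moles of each reactant; the smaller value is the limiting reagent in a 1:1:1 reaction, so moles_C equals moles of the limiter.
n_A = mass_A / M_A = 24.51 / 30.44 = 0.805191 mol
n_B = mass_B / M_B = 41.87 / 81.47 = 0.513932 mol
Limiting reagent: B (smaller), n_limiting = 0.513932 mol
mass_C = n_limiting * M_C = 0.513932 * 111.91
mass_C = 57.51413012 g, rounded to 4 dp:

57.5141 g


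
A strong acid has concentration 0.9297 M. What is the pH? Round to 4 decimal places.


A strong acid dissociates completely, so [H+] equals the given concentration.
pH = -log10([H+]) = -log10(0.9297)
pH = 0.03165717, rounded to 4 dp:

0.0317


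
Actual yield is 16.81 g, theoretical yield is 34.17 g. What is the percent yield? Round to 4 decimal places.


% yield = 100 * actual / theoretical
% yield = 100 * 16.81 / 34.17
% yield = 49.19520047 %, rounded to 4 dp:

49.1952 %


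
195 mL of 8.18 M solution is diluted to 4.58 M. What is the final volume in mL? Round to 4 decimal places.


Dilution: M1*V1 = M2*V2, solve for V2.
V2 = M1*V1 / M2
V2 = 8.18 * 195 / 4.58
V2 = 1595.1 / 4.58
V2 = 348.27510917 mL, rounded to 4 dp:

348.2751 mL


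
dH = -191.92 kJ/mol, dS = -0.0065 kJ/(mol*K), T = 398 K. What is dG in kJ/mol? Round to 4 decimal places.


Gibbs: dG = dH - T*dS (consistent units, dS already in kJ/(mol*K)).
T*dS = 398 * -0.0065 = -2.587
dG = -191.92 - (-2.587)
dG = -189.333 kJ/mol, rounded to 4 dp:

-189.3330 kJ/mol
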